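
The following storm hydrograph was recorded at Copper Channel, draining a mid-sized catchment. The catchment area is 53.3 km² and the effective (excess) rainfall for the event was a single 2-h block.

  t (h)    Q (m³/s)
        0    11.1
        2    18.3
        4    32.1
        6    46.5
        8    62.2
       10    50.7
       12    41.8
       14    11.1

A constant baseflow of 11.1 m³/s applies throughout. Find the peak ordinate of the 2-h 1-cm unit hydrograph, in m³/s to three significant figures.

U_p ≈ 20.4 m³/s

Direct runoff: 0.0, 7.2, 21.0, 35.4, 51.1, 39.6, 30.7, 0.0 m³/s; ΣQ_DR = 185.0 m³/s, peak = 51.1 m³/s.
Runoff depth d = ΣQ_DR·Δt / A = 185.0 × 7200 / (53.3 km²) = 24.99 mm.
The 1-cm UH is the DRH scaled by (10 mm)/d, so U_p = 51.1 × 10/24.99 = 20.4 m³/s.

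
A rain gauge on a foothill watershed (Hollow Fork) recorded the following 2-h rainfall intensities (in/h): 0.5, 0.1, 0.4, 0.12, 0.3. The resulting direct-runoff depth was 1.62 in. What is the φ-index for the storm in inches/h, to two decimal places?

Only the 3 blocks with intensity above φ contribute runoff: 0.5, 0.4, 0.3 in/h.
Σ(I−φ)·Δt = d  ⇒  (0.5+0.4+0.3 − 3φ)·2 = 1.62
φ = (1.200 − 1.62/2) / 3 = 0.13 in/h.

φ ≈ 0.13 in/h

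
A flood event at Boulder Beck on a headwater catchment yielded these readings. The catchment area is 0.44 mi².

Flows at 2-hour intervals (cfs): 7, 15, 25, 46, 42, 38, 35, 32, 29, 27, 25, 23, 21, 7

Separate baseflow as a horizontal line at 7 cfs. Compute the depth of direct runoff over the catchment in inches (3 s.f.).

Direct runoff: 0.0, 8.0, 18.0, 39.0, 35.0, 31.0, 28.0, 25.0, 22.0, 20.0, 18.0, 16.0, 14.0, 0.0 cfs; ΣQ_DR = 274.0 cfs.
V = ΣQ_DR · Δt = 274.0 × 7200 s = 1.973 × 10^6 ft³.
Over A = 0.44 mi², depth = V / A = 1.93 in.

d ≈ 1.93 in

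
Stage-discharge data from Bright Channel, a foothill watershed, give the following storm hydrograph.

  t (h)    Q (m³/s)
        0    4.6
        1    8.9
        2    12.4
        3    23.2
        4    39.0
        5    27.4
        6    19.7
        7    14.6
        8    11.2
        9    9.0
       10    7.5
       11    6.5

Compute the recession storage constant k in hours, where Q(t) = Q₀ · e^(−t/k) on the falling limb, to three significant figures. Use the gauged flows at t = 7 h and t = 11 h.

On the falling limb, Q drops from 14.6 to 6.5 m³/s between t = 7 h and t = 11 h (Δt = 4 h).
k = −Δt / ln(Q₂/Q₁) = −4 / ln(6.5/14.6) = 4.94 h.

k ≈ 4.94 h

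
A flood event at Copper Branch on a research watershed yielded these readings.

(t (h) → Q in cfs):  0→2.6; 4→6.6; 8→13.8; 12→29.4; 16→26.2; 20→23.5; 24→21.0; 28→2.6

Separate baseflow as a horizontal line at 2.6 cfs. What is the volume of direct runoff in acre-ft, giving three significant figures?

V ≈ 34.7 acre-ft

Direct-runoff ordinates (Q − Q_b): 0.0, 4.0, 11.2, 26.8, 23.6, 20.9, 18.4, 0.0 cfs.
ΣQ_DR = 104.9 cfs.
With Δt = 4 h = 14400 s, V = ΣQ_DR · Δt = 104.9 × 14400 = 1.51 × 10^6 ft³ = 34.7 acre-ft.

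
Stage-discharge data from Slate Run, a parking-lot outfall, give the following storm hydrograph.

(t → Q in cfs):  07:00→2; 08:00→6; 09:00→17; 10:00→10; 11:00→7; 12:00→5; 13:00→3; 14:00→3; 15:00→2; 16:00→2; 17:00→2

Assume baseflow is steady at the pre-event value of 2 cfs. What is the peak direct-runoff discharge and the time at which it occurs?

Subtracting baseflow gives direct-runoff ordinates: 0.0, 4.0, 15.0, 8.0, 5.0, 3.0, 1.0, 1.0, 0.0, 0.0, 0.0 cfs.
The maximum is 15.0 cfs, occurring at the reading for t = 09:00.

Q_p = 15.0 cfs at t = 09:00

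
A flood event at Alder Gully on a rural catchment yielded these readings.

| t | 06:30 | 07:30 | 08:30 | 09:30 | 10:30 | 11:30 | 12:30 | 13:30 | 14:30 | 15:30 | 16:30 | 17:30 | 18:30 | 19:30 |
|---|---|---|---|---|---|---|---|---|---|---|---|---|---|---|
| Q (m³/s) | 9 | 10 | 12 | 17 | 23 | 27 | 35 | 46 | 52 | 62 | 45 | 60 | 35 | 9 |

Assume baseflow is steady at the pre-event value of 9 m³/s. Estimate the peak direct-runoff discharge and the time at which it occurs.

Q_p = 53.0 m³/s at t = 15:30

Subtracting baseflow gives direct-runoff ordinates: 0.0, 1.0, 3.0, 8.0, 14.0, 18.0, 26.0, 37.0, 43.0, 53.0, 36.0, 51.0, 26.0, 0.0 m³/s.
The maximum is 53.0 m³/s, occurring at the reading for t = 15:30.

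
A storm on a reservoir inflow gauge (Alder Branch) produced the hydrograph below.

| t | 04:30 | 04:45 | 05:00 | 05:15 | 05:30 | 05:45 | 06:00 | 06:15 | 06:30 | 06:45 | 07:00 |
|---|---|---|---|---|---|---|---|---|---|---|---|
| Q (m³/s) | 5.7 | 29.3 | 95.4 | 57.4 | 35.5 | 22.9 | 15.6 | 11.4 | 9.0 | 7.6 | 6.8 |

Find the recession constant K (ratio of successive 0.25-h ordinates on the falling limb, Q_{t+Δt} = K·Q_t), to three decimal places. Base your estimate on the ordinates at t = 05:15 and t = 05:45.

Using the recession-limb readings at t = 05:15 and t = 05:45: Q falls from 57.4 to 22.9 m³/s over 2 intervals.
K = (Q₂/Q₁)^(1/2) = (22.9/57.4)^(1/2) = 0.632.

K ≈ 0.632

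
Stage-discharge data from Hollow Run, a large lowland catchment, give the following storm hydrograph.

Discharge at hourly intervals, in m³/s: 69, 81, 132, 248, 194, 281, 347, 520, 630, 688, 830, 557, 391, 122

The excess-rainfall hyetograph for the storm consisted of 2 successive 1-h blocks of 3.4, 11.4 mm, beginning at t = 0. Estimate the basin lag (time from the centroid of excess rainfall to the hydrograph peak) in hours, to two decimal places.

t_L ≈ 8.73 h

Centroid of excess rainfall: t_c = Σ P_i·t̄_i / ΣP_i = 1.2703 h (block centres at 0.5, 1.5 h).
Hydrograph peak occurs at t = 10 h, so basin lag t_L = 10 − 1.2703 = 8.73 h.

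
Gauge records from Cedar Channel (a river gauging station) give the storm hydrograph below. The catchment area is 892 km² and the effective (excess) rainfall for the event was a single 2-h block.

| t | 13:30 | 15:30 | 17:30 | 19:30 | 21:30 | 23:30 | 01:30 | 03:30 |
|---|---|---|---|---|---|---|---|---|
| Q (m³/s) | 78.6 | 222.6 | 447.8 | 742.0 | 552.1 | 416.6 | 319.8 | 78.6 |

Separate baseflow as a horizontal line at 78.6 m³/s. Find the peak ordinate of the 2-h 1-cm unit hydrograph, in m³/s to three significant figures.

U_p ≈ 369 m³/s

Direct runoff: 0.0, 144.0, 369.2, 663.4, 473.5, 338.0, 241.2, 0.0 m³/s; ΣQ_DR = 2229 m³/s, peak = 663.4 m³/s.
Runoff depth d = ΣQ_DR·Δt / A = 2229 × 7200 / (892 km²) = 17.99 mm.
The 1-cm UH is the DRH scaled by (10 mm)/d, so U_p = 663.4 × 10/17.99 = 369 m³/s.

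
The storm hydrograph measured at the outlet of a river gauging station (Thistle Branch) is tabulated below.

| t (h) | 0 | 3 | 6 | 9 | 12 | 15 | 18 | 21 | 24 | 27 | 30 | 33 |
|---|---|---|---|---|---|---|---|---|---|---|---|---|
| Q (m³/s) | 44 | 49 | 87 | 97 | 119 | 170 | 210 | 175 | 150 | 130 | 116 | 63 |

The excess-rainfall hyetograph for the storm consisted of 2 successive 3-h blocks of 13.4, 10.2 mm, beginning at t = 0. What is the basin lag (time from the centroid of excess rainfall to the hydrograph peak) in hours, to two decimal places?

Centroid of excess rainfall: t_c = Σ P_i·t̄_i / ΣP_i = 2.7966 h (block centres at 1.5, 4.5 h).
Hydrograph peak occurs at t = 18 h, so basin lag t_L = 18 − 2.7966 = 15.20 h.

t_L ≈ 15.20 h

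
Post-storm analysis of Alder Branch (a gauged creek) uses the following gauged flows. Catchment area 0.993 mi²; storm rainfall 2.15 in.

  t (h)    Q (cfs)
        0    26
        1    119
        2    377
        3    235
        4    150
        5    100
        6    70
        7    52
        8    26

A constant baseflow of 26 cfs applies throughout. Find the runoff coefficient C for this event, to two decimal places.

ΣQ_DR = 921.0 cfs; V = ΣQ_DR·Δt = 3.316 × 10^6 ft³.
Runoff depth d = V / A = 1.437 in.
C = d / P = 1.437 / 2.15 = 0.67.

C ≈ 0.67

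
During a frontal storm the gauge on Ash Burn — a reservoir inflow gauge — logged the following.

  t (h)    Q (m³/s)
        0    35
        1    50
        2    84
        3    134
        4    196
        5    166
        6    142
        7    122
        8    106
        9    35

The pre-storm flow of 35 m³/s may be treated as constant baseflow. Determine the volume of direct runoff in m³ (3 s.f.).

Direct-runoff ordinates (Q − Q_b): 0.0, 15.0, 49.0, 99.0, 161.0, 131.0, 107.0, 87.0, 71.0, 0.0 m³/s.
ΣQ_DR = 720.0 m³/s.
With Δt = 1 h = 3600 s, V = ΣQ_DR · Δt = 720.0 × 3600 = 2.59 × 10^6 m³.

V ≈ 2.59 × 10^6 m³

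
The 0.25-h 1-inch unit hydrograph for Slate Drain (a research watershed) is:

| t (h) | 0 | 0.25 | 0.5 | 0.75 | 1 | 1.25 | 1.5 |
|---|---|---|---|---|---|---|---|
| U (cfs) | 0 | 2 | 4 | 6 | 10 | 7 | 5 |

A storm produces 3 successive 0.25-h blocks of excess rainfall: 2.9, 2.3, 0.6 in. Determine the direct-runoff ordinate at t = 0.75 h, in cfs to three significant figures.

By discrete convolution, Q_j = Σ (P_i / 1 in) · U_{j−i}.
At t = 0.75 h (j=3): Q = (2.9/1)·6 + (2.3/1)·4 + (0.6/1)·2 = 27.8 cfs.

Q ≈ 27.8 cfs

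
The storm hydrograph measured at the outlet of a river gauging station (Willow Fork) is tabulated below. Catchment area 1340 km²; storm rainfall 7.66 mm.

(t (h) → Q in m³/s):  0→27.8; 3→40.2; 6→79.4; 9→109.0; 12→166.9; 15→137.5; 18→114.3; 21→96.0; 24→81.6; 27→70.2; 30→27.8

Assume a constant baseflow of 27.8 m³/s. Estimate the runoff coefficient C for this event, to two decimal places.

ΣQ_DR = 644.9 m³/s; V = ΣQ_DR·Δt = 6.965 × 10^6 m³.
Runoff depth d = V / A = 5.198 mm.
C = d / P = 5.198 / 7.66 = 0.68.

C ≈ 0.68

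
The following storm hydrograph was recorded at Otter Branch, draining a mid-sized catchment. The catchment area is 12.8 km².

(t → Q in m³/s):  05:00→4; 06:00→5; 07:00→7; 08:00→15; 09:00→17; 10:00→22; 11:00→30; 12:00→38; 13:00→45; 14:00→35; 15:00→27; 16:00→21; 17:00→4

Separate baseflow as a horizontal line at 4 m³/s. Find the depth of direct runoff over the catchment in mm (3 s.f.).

Direct runoff: 0.0, 1.0, 3.0, 11.0, 13.0, 18.0, 26.0, 34.0, 41.0, 31.0, 23.0, 17.0, 0.0 m³/s; ΣQ_DR = 218.0 m³/s.
V = ΣQ_DR · Δt = 218.0 × 3600 s = 7.848 × 10^5 m³.
Over A = 12.8 km², depth = V / A = 61.3 mm.

d ≈ 61.3 mm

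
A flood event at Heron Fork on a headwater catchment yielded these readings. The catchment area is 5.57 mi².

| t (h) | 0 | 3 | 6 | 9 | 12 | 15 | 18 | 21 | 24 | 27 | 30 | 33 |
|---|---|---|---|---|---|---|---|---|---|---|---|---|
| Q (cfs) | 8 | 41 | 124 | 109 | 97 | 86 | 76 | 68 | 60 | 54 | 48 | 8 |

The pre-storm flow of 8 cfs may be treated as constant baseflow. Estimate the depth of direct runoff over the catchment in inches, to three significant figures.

d ≈ 0.570 in

Direct runoff: 0.0, 33.0, 116.0, 101.0, 89.0, 78.0, 68.0, 60.0, 52.0, 46.0, 40.0, 0.0 cfs; ΣQ_DR = 683.0 cfs.
V = ΣQ_DR · Δt = 683.0 × 10800 s = 7.376 × 10^6 ft³.
Over A = 5.57 mi², depth = V / A = 0.570 in.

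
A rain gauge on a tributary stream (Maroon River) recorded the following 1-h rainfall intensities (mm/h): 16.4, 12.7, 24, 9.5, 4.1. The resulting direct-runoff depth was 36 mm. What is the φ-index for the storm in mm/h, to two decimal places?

Only the 4 blocks with intensity above φ contribute runoff: 16.4, 12.7, 24, 9.5 mm/h.
Σ(I−φ)·Δt = d  ⇒  (16.4+12.7+24+9.5 − 4φ)·1 = 36
φ = (62.60 − 36/1) / 4 = 6.65 mm/h.

φ ≈ 6.65 mm/h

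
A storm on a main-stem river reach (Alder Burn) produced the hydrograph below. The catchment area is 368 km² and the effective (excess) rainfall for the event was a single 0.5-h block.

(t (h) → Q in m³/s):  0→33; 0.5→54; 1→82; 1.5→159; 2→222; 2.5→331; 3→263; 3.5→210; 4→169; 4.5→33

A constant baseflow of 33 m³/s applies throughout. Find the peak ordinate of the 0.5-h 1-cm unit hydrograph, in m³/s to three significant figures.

U_p ≈ 497 m³/s

Direct runoff: 0.0, 21.0, 49.0, 126.0, 189.0, 298.0, 230.0, 177.0, 136.0, 0.0 m³/s; ΣQ_DR = 1226 m³/s, peak = 298.0 m³/s.
Runoff depth d = ΣQ_DR·Δt / A = 1226 × 1800 / (368 km²) = 5.997 mm.
The 1-cm UH is the DRH scaled by (10 mm)/d, so U_p = 298.0 × 10/5.997 = 497 m³/s.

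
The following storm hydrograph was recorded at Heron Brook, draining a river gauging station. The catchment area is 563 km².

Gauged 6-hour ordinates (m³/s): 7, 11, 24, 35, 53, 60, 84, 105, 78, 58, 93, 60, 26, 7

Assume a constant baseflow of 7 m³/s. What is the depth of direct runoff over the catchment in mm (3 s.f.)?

Direct runoff: 0.0, 4.0, 17.0, 28.0, 46.0, 53.0, 77.0, 98.0, 71.0, 51.0, 86.0, 53.0, 19.0, 0.0 m³/s; ΣQ_DR = 603.0 m³/s.
V = ΣQ_DR · Δt = 603.0 × 21600 s = 1.302 × 10^7 m³.
Over A = 563 km², depth = V / A = 23.1 mm.

d ≈ 23.1 mm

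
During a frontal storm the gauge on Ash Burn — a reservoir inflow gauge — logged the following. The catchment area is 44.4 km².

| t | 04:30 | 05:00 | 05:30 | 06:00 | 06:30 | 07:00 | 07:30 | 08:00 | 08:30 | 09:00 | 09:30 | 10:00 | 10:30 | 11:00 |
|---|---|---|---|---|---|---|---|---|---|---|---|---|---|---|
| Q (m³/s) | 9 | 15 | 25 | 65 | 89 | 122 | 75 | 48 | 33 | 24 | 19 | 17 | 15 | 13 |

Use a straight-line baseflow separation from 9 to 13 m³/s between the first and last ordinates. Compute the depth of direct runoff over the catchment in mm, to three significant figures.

Direct runoff: 0.00, 5.69, 15.38, 55.08, 78.77, 111.46, 64.15, 36.85, 21.54, 12.23, 6.92, 4.62, 2.31, 0.00 m³/s; ΣQ_DR = 415.0 m³/s.
V = ΣQ_DR · Δt = 415.0 × 1800 s = 7.470 × 10^5 m³.
Over A = 44.4 km², depth = V / A = 16.8 mm.

d ≈ 16.8 mm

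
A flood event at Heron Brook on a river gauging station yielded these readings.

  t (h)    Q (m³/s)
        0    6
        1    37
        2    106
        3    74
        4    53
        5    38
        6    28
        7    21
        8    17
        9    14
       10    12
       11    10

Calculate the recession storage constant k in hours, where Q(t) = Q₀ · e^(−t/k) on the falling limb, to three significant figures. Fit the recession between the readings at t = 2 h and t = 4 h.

k ≈ 2.89 h

On the falling limb, Q drops from 106 to 53 m³/s between t = 2 h and t = 4 h (Δt = 2 h).
k = −Δt / ln(Q₂/Q₁) = −2 / ln(53/106) = 2.89 h.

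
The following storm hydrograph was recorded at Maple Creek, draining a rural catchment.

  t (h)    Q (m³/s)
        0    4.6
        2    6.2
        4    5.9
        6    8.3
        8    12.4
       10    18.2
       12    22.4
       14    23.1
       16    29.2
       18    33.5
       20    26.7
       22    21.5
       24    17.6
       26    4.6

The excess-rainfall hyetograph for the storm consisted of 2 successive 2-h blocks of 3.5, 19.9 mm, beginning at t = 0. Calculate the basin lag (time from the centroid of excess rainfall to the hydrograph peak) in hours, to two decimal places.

Centroid of excess rainfall: t_c = Σ P_i·t̄_i / ΣP_i = 2.7009 h (block centres at 1, 3 h).
Hydrograph peak occurs at t = 18 h, so basin lag t_L = 18 − 2.7009 = 15.30 h.

t_L ≈ 15.30 h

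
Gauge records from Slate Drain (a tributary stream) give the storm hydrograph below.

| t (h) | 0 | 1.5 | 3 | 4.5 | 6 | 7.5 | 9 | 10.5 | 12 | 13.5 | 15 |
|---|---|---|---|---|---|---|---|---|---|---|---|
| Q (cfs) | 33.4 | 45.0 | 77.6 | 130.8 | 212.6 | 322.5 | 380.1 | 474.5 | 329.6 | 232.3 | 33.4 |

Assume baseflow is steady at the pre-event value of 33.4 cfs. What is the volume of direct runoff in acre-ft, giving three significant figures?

V ≈ 236 acre-ft

Direct-runoff ordinates (Q − Q_b): 0.0, 11.6, 44.2, 97.4, 179.2, 289.1, 346.7, 441.1, 296.2, 198.9, 0.0 cfs.
ΣQ_DR = 1904 cfs.
With Δt = 1.5 h = 5400 s, V = ΣQ_DR · Δt = 1904 × 5400 = 1.03 × 10^7 ft³ = 236 acre-ft.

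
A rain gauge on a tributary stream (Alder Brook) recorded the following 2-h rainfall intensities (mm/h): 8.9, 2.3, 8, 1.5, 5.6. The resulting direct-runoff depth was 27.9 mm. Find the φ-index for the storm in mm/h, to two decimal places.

φ ≈ 2.85 mm/h

Only the 3 blocks with intensity above φ contribute runoff: 8.9, 8, 5.6 mm/h.
Σ(I−φ)·Δt = d  ⇒  (8.9+8+5.6 − 3φ)·2 = 27.9
φ = (22.50 − 27.9/2) / 3 = 2.85 mm/h.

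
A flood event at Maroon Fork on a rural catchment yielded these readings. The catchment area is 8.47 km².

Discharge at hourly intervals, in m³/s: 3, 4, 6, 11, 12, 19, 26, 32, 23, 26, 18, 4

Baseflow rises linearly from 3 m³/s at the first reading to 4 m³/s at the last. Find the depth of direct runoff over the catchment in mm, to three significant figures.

Direct runoff: 0.00, 0.91, 2.82, 7.73, 8.64, 15.55, 22.45, 28.36, 19.27, 22.18, 14.09, 0.00 m³/s; ΣQ_DR = 142.0 m³/s.
V = ΣQ_DR · Δt = 142.0 × 3600 s = 5.112 × 10^5 m³.
Over A = 8.47 km², depth = V / A = 60.4 mm.

d ≈ 60.4 mm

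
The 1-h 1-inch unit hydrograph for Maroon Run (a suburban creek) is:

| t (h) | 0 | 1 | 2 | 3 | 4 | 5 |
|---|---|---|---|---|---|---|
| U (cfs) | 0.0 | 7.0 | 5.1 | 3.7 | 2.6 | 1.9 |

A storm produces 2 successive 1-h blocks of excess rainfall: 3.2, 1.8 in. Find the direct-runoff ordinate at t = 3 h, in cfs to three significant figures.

By discrete convolution, Q_j = Σ (P_i / 1 in) · U_{j−i}.
At t = 3 h (j=3): Q = (3.2/1)·3.7 + (1.8/1)·5.1 = 21.0 cfs.

Q ≈ 21.0 cfs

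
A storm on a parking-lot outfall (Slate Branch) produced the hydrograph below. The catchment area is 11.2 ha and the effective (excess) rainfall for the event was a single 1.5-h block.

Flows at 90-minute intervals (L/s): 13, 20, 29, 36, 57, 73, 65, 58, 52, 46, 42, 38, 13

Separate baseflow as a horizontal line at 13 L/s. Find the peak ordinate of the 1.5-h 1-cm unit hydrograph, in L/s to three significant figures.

U_p ≈ 33.4 L/s

Direct runoff: 0.0, 7.0, 16.0, 23.0, 44.0, 60.0, 52.0, 45.0, 39.0, 33.0, 29.0, 25.0, 0.0 L/s; ΣQ_DR = 373.0 L/s, peak = 60.0 L/s.
Runoff depth d = ΣQ_DR·Δt / A = 373.0 × 5400 / (11.2 ha) = 17.98 mm.
The 1-cm UH is the DRH scaled by (10 mm)/d, so U_p = 60.0 × 10/17.98 = 33.4 L/s.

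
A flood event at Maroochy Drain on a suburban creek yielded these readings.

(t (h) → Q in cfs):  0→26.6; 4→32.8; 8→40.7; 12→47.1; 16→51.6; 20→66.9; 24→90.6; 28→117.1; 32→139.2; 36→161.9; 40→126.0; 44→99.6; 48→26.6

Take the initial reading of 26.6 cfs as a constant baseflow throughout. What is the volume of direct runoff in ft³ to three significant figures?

V ≈ 9.80 × 10^6 ft³

Direct-runoff ordinates (Q − Q_b): 0.0, 6.2, 14.1, 20.5, 25.0, 40.3, 64.0, 90.5, 112.6, 135.3, 99.4, 73.0, 0.0 cfs.
ΣQ_DR = 680.9 cfs.
With Δt = 4 h = 14400 s, V = ΣQ_DR · Δt = 680.9 × 14400 = 9.80 × 10^6 ft³.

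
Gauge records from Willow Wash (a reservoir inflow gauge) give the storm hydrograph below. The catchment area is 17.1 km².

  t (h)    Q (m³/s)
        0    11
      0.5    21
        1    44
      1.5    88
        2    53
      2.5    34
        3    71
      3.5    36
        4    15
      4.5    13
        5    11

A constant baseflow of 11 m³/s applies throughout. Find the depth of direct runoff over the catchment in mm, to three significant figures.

Direct runoff: 0.0, 10.0, 33.0, 77.0, 42.0, 23.0, 60.0, 25.0, 4.0, 2.0, 0.0 m³/s; ΣQ_DR = 276.0 m³/s.
V = ΣQ_DR · Δt = 276.0 × 1800 s = 4.968 × 10^5 m³.
Over A = 17.1 km², depth = V / A = 29.1 mm.

d ≈ 29.1 mm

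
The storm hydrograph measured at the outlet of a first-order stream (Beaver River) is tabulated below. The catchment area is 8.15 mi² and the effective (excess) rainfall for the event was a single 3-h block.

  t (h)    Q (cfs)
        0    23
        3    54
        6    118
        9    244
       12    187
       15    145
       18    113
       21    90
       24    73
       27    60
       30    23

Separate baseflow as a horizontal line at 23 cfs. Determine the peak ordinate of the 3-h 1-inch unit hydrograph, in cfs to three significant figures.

Direct runoff: 0.0, 31.0, 95.0, 221.0, 164.0, 122.0, 90.0, 67.0, 50.0, 37.0, 0.0 cfs; ΣQ_DR = 877.0 cfs, peak = 221.0 cfs.
Runoff depth d = ΣQ_DR·Δt / A = 877.0 × 10800 / (8.15 mi²) = 0.5002 in.
The 1-inch UH is the DRH scaled by (1 in)/d, so U_p = 221.0 × 1/0.5002 = 442 cfs.

U_p ≈ 442 cfs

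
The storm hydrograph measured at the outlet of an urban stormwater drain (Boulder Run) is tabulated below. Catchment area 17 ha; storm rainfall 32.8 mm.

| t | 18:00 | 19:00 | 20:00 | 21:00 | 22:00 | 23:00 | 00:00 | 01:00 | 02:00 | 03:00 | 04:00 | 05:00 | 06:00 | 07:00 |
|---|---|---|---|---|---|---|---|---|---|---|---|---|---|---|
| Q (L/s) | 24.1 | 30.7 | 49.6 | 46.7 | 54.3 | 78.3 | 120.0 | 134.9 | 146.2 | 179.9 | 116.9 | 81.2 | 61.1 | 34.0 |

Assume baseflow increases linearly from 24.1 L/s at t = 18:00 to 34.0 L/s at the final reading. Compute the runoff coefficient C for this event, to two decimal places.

ΣQ_DR = 751.2 L/s; V = ΣQ_DR·Δt = 2.704 × 10^6 L.
Runoff depth d = V / A = 15.91 mm.
C = d / P = 15.91 / 32.8 = 0.48.

C ≈ 0.48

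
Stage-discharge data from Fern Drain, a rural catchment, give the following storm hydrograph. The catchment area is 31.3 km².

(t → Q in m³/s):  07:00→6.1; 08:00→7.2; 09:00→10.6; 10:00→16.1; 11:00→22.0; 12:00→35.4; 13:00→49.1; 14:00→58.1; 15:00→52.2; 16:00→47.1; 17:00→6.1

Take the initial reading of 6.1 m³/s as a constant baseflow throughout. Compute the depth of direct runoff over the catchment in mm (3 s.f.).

Direct runoff: 0.0, 1.1, 4.5, 10.0, 15.9, 29.3, 43.0, 52.0, 46.1, 41.0, 0.0 m³/s; ΣQ_DR = 242.9 m³/s.
V = ΣQ_DR · Δt = 242.9 × 3600 s = 8.744 × 10^5 m³.
Over A = 31.3 km², depth = V / A = 27.9 mm.

d ≈ 27.9 mm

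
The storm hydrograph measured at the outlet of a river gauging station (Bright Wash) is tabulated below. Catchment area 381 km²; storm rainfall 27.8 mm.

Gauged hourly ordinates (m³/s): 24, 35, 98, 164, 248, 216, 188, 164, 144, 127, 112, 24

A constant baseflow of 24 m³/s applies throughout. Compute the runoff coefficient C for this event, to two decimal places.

ΣQ_DR = 1256 m³/s; V = ΣQ_DR·Δt = 4.522 × 10^6 m³.
Runoff depth d = V / A = 11.87 mm.
C = d / P = 11.87 / 27.8 = 0.43.

C ≈ 0.43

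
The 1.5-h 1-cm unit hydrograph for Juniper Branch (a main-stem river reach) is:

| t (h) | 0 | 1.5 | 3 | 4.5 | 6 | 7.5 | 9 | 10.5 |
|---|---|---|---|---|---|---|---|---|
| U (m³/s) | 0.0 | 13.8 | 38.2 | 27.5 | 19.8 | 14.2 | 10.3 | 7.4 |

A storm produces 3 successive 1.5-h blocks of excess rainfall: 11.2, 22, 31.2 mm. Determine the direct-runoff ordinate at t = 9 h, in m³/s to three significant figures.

By discrete convolution, Q_j = Σ (P_i / 10 mm) · U_{j−i}.
At t = 9 h (j=6): Q = (11.2/10)·10.3 + (22/10)·14.2 + (31.2/10)·19.8 = 105 m³/s.

Q ≈ 105 m³/s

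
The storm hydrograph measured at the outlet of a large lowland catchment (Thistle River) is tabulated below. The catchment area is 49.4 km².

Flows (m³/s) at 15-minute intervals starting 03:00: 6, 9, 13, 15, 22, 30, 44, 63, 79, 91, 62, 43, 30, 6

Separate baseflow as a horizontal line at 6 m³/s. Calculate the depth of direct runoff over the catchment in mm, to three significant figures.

Direct runoff: 0.0, 3.0, 7.0, 9.0, 16.0, 24.0, 38.0, 57.0, 73.0, 85.0, 56.0, 37.0, 24.0, 0.0 m³/s; ΣQ_DR = 429.0 m³/s.
V = ΣQ_DR · Δt = 429.0 × 900 s = 3.861 × 10^5 m³.
Over A = 49.4 km², depth = V / A = 7.82 mm.

d ≈ 7.82 mm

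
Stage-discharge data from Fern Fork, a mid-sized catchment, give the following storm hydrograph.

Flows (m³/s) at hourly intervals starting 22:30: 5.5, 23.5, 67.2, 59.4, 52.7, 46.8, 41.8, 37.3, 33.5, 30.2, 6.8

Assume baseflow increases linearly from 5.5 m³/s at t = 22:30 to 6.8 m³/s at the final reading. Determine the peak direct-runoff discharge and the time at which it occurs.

Subtracting baseflow gives direct-runoff ordinates: 0.00, 17.87, 61.44, 53.51, 46.68, 40.65, 35.52, 30.89, 26.96, 23.53, 0.00 m³/s.
The maximum is 61.44 m³/s, occurring at the reading for t = 00:30.

Q_p = 61.44 m³/s at t = 00:30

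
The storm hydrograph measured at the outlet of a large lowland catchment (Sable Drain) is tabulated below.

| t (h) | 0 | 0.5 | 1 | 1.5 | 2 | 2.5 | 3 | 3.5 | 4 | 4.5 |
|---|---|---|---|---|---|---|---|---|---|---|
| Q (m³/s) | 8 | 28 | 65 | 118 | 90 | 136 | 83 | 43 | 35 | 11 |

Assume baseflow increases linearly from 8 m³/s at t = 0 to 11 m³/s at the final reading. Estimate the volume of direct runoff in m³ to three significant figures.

V ≈ 9.40 × 10^5 m³

Direct-runoff ordinates (Q − Q_b): 0.00, 19.67, 56.33, 109.00, 80.67, 126.33, 73.00, 32.67, 24.33, 0.00 m³/s.
ΣQ_DR = 522.0 m³/s.
With Δt = 0.5 h = 1800 s, V = ΣQ_DR · Δt = 522.0 × 1800 = 9.40 × 10^5 m³.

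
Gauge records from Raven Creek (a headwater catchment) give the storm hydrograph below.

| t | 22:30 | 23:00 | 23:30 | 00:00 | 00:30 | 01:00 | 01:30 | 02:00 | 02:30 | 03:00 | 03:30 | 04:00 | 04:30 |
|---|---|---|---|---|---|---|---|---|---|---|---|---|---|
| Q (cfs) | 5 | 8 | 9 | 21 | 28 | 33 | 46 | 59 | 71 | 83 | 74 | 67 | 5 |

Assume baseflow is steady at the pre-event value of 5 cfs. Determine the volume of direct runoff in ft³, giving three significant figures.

Direct-runoff ordinates (Q − Q_b): 0.0, 3.0, 4.0, 16.0, 23.0, 28.0, 41.0, 54.0, 66.0, 78.0, 69.0, 62.0, 0.0 cfs.
ΣQ_DR = 444.0 cfs.
With Δt = 0.5 h = 1800 s, V = ΣQ_DR · Δt = 444.0 × 1800 = 7.99 × 10^5 ft³.

V ≈ 7.99 × 10^5 ft³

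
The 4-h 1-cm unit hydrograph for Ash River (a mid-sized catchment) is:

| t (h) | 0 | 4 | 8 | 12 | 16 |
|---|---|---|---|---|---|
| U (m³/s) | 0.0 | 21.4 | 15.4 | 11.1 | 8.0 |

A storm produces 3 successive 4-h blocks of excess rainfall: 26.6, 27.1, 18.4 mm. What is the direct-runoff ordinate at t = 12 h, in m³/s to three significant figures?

Q ≈ 111 m³/s

By discrete convolution, Q_j = Σ (P_i / 10 mm) · U_{j−i}.
At t = 12 h (j=3): Q = (26.6/10)·11.1 + (27.1/10)·15.4 + (18.4/10)·21.4 = 111 m³/s.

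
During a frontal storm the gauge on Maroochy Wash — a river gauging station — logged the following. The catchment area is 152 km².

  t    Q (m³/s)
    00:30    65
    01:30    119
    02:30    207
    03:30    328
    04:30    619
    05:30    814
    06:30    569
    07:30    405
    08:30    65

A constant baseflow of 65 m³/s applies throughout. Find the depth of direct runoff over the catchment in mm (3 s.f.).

d ≈ 61.7 mm

Direct runoff: 0.0, 54.0, 142.0, 263.0, 554.0, 749.0, 504.0, 340.0, 0.0 m³/s; ΣQ_DR = 2606 m³/s.
V = ΣQ_DR · Δt = 2606 × 3600 s = 9.382 × 10^6 m³.
Over A = 152 km², depth = V / A = 61.7 mm.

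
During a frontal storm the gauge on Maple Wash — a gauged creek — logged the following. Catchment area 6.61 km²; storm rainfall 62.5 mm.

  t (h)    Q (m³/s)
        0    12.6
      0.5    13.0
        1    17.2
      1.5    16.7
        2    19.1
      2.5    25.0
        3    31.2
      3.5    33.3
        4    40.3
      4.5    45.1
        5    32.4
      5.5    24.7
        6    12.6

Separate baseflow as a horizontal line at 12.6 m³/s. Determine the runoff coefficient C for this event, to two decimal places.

C ≈ 0.69

ΣQ_DR = 159.4 m³/s; V = ΣQ_DR·Δt = 2.869 × 10^5 m³.
Runoff depth d = V / A = 43.41 mm.
C = d / P = 43.41 / 62.5 = 0.69.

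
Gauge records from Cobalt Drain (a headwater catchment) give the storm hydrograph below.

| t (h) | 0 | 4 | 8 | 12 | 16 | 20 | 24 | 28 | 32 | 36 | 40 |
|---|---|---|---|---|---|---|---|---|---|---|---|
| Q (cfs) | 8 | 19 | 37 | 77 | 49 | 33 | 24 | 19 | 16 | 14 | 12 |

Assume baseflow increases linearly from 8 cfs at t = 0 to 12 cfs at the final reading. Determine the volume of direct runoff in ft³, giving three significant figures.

V ≈ 2.85 × 10^6 ft³

Direct-runoff ordinates (Q − Q_b): 0.00, 10.60, 28.20, 67.80, 39.40, 23.00, 13.60, 8.20, 4.80, 2.40, 0.00 cfs.
ΣQ_DR = 198.0 cfs.
With Δt = 4 h = 14400 s, V = ΣQ_DR · Δt = 198.0 × 14400 = 2.85 × 10^6 ft³.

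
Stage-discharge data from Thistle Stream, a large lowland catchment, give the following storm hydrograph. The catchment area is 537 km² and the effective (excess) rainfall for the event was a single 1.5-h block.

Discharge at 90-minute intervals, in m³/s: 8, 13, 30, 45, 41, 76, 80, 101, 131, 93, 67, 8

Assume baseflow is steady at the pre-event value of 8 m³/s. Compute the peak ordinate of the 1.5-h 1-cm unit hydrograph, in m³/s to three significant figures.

Direct runoff: 0.0, 5.0, 22.0, 37.0, 33.0, 68.0, 72.0, 93.0, 123.0, 85.0, 59.0, 0.0 m³/s; ΣQ_DR = 597.0 m³/s, peak = 123.0 m³/s.
Runoff depth d = ΣQ_DR·Δt / A = 597.0 × 5400 / (537 km²) = 6.003 mm.
The 1-cm UH is the DRH scaled by (10 mm)/d, so U_p = 123.0 × 10/6.003 = 205 m³/s.

U_p ≈ 205 m³/s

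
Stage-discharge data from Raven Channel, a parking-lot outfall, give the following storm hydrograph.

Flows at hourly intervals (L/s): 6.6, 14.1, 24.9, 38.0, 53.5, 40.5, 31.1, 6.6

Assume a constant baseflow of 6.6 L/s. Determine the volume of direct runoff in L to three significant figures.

V ≈ 5.85 × 10^5 L

Direct-runoff ordinates (Q − Q_b): 0.0, 7.5, 18.3, 31.4, 46.9, 33.9, 24.5, 0.0 L/s.
ΣQ_DR = 162.5 L/s.
With Δt = 1 h = 3600 s, V = ΣQ_DR · Δt = 162.5 × 3600 = 5.85 × 10^5 L.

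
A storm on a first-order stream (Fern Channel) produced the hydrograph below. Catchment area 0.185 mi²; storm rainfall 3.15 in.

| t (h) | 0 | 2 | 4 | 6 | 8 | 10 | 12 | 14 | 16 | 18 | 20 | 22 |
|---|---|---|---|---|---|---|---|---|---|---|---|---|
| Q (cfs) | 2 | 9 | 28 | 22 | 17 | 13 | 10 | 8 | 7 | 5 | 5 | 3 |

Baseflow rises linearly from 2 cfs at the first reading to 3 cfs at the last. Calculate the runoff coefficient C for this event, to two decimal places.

C ≈ 0.53

ΣQ_DR = 99.00 cfs; V = ΣQ_DR·Δt = 7.128 × 10^5 ft³.
Runoff depth d = V / A = 1.658 in.
C = d / P = 1.658 / 3.15 = 0.53.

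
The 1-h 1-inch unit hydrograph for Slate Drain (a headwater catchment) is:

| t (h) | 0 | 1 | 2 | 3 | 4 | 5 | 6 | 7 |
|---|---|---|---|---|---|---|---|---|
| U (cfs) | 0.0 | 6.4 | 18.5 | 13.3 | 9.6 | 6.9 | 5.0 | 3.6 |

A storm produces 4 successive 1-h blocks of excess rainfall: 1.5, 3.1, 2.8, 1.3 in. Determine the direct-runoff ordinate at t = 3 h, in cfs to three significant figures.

Q ≈ 95.2 cfs

By discrete convolution, Q_j = Σ (P_i / 1 in) · U_{j−i}.
At t = 3 h (j=3): Q = (1.5/1)·13.3 + (3.1/1)·18.5 + (2.8/1)·6.4 + (1.3/1)·0.0 = 95.2 cfs.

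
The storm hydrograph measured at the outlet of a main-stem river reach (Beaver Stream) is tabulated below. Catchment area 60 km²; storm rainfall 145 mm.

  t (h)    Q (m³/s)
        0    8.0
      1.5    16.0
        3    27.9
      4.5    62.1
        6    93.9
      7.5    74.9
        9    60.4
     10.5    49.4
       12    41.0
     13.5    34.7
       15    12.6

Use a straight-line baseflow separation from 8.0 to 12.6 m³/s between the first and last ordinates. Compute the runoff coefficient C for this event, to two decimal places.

C ≈ 0.23

ΣQ_DR = 367.6 m³/s; V = ΣQ_DR·Δt = 1.985 × 10^6 m³.
Runoff depth d = V / A = 33.08 mm.
C = d / P = 33.08 / 145 = 0.23.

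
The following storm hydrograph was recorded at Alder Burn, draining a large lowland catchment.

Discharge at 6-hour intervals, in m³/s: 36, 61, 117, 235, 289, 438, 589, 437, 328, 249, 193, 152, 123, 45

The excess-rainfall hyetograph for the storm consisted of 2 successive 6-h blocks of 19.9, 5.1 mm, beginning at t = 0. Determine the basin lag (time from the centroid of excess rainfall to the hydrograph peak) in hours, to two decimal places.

Centroid of excess rainfall: t_c = Σ P_i·t̄_i / ΣP_i = 4.2240 h (block centres at 3, 9 h).
Hydrograph peak occurs at t = 36 h, so basin lag t_L = 36 − 4.2240 = 31.78 h.

t_L ≈ 31.78 h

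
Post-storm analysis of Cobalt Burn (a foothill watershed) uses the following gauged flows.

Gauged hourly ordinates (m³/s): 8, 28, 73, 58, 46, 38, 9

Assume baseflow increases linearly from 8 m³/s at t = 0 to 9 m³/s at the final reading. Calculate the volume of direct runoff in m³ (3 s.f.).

Direct-runoff ordinates (Q − Q_b): 0.00, 19.83, 64.67, 49.50, 37.33, 29.17, 0.00 m³/s.
ΣQ_DR = 200.5 m³/s.
With Δt = 1 h = 3600 s, V = ΣQ_DR · Δt = 200.5 × 3600 = 7.22 × 10^5 m³.

V ≈ 7.22 × 10^5 m³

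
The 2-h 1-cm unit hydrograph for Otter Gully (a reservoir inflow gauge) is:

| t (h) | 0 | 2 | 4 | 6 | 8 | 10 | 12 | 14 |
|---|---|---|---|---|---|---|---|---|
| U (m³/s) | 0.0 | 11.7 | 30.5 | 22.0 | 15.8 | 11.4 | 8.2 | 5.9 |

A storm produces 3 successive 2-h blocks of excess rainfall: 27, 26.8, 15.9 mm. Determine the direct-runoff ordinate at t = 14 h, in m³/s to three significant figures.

By discrete convolution, Q_j = Σ (P_i / 10 mm) · U_{j−i}.
At t = 14 h (j=7): Q = (27/10)·5.9 + (26.8/10)·8.2 + (15.9/10)·11.4 = 56.0 m³/s.

Q ≈ 56.0 m³/s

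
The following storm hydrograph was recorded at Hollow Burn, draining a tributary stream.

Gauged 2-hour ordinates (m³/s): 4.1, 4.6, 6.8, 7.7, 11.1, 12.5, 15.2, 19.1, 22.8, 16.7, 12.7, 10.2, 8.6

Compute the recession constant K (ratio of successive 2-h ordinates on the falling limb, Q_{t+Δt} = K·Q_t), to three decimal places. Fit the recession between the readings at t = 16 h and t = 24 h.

Using the recession-limb readings at t = 16 h and t = 24 h: Q falls from 22.8 to 8.6 m³/s over 4 intervals.
K = (Q₂/Q₁)^(1/4) = (8.6/22.8)^(1/4) = 0.784.

K ≈ 0.784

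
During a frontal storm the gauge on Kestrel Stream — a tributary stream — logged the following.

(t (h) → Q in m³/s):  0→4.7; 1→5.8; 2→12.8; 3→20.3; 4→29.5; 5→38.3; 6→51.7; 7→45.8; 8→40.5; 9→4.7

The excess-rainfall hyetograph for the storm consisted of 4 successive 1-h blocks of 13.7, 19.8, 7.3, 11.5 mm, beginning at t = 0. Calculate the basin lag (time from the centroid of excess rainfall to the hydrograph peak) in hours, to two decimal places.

Centroid of excess rainfall: t_c = Σ P_i·t̄_i / ΣP_i = 1.8174 h (block centres at 0.5, 1.5, 2.5, 3.5 h).
Hydrograph peak occurs at t = 6 h, so basin lag t_L = 6 − 1.8174 = 4.18 h.

t_L ≈ 4.18 h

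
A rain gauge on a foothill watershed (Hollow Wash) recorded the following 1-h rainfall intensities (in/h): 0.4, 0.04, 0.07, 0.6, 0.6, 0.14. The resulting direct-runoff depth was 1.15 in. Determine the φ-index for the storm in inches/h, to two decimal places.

Only the 3 blocks with intensity above φ contribute runoff: 0.4, 0.6, 0.6 in/h.
Σ(I−φ)·Δt = d  ⇒  (0.4+0.6+0.6 − 3φ)·1 = 1.15
φ = (1.600 − 1.15/1) / 3 = 0.15 in/h.

φ ≈ 0.15 in/h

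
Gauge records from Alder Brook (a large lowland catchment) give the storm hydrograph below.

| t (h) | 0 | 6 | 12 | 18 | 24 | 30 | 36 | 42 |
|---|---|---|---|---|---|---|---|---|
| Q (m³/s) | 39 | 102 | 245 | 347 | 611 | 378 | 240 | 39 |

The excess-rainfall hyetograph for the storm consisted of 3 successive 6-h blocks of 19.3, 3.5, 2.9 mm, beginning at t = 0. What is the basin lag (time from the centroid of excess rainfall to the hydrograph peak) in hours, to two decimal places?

Centroid of excess rainfall: t_c = Σ P_i·t̄_i / ΣP_i = 5.1712 h (block centres at 3, 9, 15 h).
Hydrograph peak occurs at t = 24 h, so basin lag t_L = 24 − 5.1712 = 18.83 h.

t_L ≈ 18.83 h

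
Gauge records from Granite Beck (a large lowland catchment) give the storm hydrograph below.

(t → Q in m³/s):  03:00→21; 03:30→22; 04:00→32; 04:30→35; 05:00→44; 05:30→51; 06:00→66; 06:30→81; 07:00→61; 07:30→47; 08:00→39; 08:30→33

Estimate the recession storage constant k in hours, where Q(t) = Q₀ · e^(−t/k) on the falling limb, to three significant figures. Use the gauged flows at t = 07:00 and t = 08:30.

k ≈ 2.44 h

On the falling limb, Q drops from 61 to 33 m³/s between t = 07:00 and t = 08:30 (Δt = 1.5 h).
k = −Δt / ln(Q₂/Q₁) = −1.5 / ln(33/61) = 2.44 h.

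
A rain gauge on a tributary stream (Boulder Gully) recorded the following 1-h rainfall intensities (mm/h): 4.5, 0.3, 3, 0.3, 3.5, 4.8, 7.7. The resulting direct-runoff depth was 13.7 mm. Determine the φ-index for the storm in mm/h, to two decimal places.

φ ≈ 1.96 mm/h

Only the 5 blocks with intensity above φ contribute runoff: 4.5, 3, 3.5, 4.8, 7.7 mm/h.
Σ(I−φ)·Δt = d  ⇒  (4.5+3+3.5+4.8+7.7 − 5φ)·1 = 13.7
φ = (23.50 − 13.7/1) / 5 = 1.96 mm/h.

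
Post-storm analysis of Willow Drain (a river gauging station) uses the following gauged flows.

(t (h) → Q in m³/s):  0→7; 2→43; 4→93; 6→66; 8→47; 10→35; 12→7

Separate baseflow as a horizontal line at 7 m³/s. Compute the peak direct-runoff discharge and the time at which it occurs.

Q_p = 86.0 m³/s at t = 4 h

Subtracting baseflow gives direct-runoff ordinates: 0.0, 36.0, 86.0, 59.0, 40.0, 28.0, 0.0 m³/s.
The maximum is 86.0 m³/s, occurring at the reading for t = 4 h.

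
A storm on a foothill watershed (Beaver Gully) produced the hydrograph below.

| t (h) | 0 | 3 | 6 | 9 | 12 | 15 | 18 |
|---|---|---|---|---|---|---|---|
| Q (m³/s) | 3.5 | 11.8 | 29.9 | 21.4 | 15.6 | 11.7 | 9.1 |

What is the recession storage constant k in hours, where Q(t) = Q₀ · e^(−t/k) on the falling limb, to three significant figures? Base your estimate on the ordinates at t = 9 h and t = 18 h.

On the falling limb, Q drops from 21.4 to 9.1 m³/s between t = 9 h and t = 18 h (Δt = 9 h).
k = −Δt / ln(Q₂/Q₁) = −9 / ln(9.1/21.4) = 10.5 h.

k ≈ 10.5 h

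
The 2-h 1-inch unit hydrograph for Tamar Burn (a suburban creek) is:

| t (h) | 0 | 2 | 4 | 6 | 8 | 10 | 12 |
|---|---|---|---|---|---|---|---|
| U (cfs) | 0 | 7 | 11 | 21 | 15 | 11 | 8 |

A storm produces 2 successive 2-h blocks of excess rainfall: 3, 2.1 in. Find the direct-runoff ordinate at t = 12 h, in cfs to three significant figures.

Q ≈ 47.1 cfs

By discrete convolution, Q_j = Σ (P_i / 1 in) · U_{j−i}.
At t = 12 h (j=6): Q = (3/1)·8 + (2.1/1)·11 = 47.1 cfs.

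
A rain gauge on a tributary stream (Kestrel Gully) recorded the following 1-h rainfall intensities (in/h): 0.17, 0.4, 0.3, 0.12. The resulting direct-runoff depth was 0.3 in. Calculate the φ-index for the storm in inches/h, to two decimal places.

Only the 2 blocks with intensity above φ contribute runoff: 0.4, 0.3 in/h.
Σ(I−φ)·Δt = d  ⇒  (0.4+0.3 − 2φ)·1 = 0.3
φ = (0.7000 − 0.3/1) / 2 = 0.20 in/h.

φ ≈ 0.20 in/h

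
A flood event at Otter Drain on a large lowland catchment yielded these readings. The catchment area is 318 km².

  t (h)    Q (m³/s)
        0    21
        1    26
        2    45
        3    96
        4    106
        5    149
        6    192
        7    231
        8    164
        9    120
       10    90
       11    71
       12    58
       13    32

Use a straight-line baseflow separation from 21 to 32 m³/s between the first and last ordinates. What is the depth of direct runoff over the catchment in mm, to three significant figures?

d ≈ 11.7 mm

Direct runoff: 0.00, 4.15, 22.31, 72.46, 81.62, 123.77, 165.92, 204.08, 136.23, 91.38, 60.54, 40.69, 26.85, 0.00 m³/s; ΣQ_DR = 1030 m³/s.
V = ΣQ_DR · Δt = 1030 × 3600 s = 3.708 × 10^6 m³.
Over A = 318 km², depth = V / A = 11.7 mm.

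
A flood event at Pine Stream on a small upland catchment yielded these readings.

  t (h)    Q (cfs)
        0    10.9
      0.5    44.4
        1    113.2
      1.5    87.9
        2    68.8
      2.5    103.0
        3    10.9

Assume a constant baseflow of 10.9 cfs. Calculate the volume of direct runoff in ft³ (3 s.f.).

Direct-runoff ordinates (Q − Q_b): 0.0, 33.5, 102.3, 77.0, 57.9, 92.1, 0.0 cfs.
ΣQ_DR = 362.8 cfs.
With Δt = 0.5 h = 1800 s, V = ΣQ_DR · Δt = 362.8 × 1800 = 6.53 × 10^5 ft³.

V ≈ 6.53 × 10^5 ft³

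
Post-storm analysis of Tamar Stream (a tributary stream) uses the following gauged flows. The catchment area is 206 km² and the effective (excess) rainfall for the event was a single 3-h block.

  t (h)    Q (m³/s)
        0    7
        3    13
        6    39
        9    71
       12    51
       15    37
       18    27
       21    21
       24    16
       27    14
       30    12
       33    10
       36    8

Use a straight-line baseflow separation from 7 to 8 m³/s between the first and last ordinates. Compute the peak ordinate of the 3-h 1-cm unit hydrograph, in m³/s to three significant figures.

U_p ≈ 53.2 m³/s

Direct runoff: 0.00, 5.92, 31.83, 63.75, 43.67, 29.58, 19.50, 13.42, 8.33, 6.25, 4.17, 2.08, 0.00 m³/s; ΣQ_DR = 228.5 m³/s, peak = 63.75 m³/s.
Runoff depth d = ΣQ_DR·Δt / A = 228.5 × 10800 / (206 km²) = 11.98 mm.
The 1-cm UH is the DRH scaled by (10 mm)/d, so U_p = 63.75 × 10/11.98 = 53.2 m³/s.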